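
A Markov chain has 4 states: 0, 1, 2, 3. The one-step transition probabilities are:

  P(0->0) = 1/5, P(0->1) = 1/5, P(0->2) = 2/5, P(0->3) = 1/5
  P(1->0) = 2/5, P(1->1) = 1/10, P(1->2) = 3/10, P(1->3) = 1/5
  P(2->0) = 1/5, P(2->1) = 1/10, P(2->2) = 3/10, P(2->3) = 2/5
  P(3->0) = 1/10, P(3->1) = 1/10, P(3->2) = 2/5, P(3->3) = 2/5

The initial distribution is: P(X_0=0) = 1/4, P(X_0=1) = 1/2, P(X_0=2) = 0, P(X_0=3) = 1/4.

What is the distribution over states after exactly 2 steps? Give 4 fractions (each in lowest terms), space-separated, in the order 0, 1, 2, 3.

Propagating the distribution step by step (d_{t+1} = d_t * P):
d_0 = (0=1/4, 1=1/2, 2=0, 3=1/4)
  d_1[0] = 1/4*1/5 + 1/2*2/5 + 0*1/5 + 1/4*1/10 = 11/40
  d_1[1] = 1/4*1/5 + 1/2*1/10 + 0*1/10 + 1/4*1/10 = 1/8
  d_1[2] = 1/4*2/5 + 1/2*3/10 + 0*3/10 + 1/4*2/5 = 7/20
  d_1[3] = 1/4*1/5 + 1/2*1/5 + 0*2/5 + 1/4*2/5 = 1/4
d_1 = (0=11/40, 1=1/8, 2=7/20, 3=1/4)
  d_2[0] = 11/40*1/5 + 1/8*2/5 + 7/20*1/5 + 1/4*1/10 = 1/5
  d_2[1] = 11/40*1/5 + 1/8*1/10 + 7/20*1/10 + 1/4*1/10 = 51/400
  d_2[2] = 11/40*2/5 + 1/8*3/10 + 7/20*3/10 + 1/4*2/5 = 141/400
  d_2[3] = 11/40*1/5 + 1/8*1/5 + 7/20*2/5 + 1/4*2/5 = 8/25
d_2 = (0=1/5, 1=51/400, 2=141/400, 3=8/25)

Answer: 1/5 51/400 141/400 8/25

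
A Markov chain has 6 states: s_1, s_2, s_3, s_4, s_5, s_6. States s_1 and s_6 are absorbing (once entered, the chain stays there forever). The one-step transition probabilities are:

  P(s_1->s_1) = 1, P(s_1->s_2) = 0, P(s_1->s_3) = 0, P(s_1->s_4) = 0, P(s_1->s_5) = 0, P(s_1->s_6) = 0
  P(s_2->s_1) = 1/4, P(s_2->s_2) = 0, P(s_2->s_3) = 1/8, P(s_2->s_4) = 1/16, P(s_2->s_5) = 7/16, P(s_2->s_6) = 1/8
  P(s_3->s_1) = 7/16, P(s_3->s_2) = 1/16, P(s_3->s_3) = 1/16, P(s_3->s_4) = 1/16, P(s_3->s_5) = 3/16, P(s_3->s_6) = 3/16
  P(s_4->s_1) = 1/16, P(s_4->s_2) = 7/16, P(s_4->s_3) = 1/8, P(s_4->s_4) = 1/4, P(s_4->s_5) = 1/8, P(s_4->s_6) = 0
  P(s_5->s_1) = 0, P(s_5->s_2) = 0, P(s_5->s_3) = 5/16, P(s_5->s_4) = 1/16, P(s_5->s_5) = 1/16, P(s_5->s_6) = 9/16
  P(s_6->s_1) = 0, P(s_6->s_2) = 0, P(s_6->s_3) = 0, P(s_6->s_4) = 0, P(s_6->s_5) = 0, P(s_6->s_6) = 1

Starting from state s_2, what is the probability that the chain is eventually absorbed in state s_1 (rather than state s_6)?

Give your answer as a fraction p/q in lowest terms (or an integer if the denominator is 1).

Let a_i = P(absorbed in s_1 | start in state i).
Boundary conditions: a_s_1 = 1, a_s_6 = 0.
For each transient state i, a_i = sum_j P(i->j) * a_j:
  a_s_2 = 1/4*a_s_1 + 0*a_s_2 + 1/8*a_s_3 + 1/16*a_s_4 + 7/16*a_s_5 + 1/8*a_s_6
  a_s_3 = 7/16*a_s_1 + 1/16*a_s_2 + 1/16*a_s_3 + 1/16*a_s_4 + 3/16*a_s_5 + 3/16*a_s_6
  a_s_4 = 1/16*a_s_1 + 7/16*a_s_2 + 1/8*a_s_3 + 1/4*a_s_4 + 1/8*a_s_5 + 0*a_s_6
  a_s_5 = 0*a_s_1 + 0*a_s_2 + 5/16*a_s_3 + 1/16*a_s_4 + 1/16*a_s_5 + 9/16*a_s_6

Substituting a_s_1 = 1 and a_s_6 = 0, rearrange to (I - Q) a = r where r[i] = P(i -> s_1):
  [1, -1/8, -1/16, -7/16] . (a_s_2, a_s_3, a_s_4, a_s_5) = 1/4
  [-1/16, 15/16, -1/16, -3/16] . (a_s_2, a_s_3, a_s_4, a_s_5) = 7/16
  [-7/16, -1/8, 3/4, -1/8] . (a_s_2, a_s_3, a_s_4, a_s_5) = 1/16
  [0, -5/16, -1/16, 15/16] . (a_s_2, a_s_3, a_s_4, a_s_5) = 0

Solving yields:
  a_s_2 = 3993/8893
  a_s_3 = 5096/8893
  a_s_4 = 4250/8893
  a_s_5 = 1982/8893

Starting state is s_2, so the absorption probability is a_s_2 = 3993/8893.

Answer: 3993/8893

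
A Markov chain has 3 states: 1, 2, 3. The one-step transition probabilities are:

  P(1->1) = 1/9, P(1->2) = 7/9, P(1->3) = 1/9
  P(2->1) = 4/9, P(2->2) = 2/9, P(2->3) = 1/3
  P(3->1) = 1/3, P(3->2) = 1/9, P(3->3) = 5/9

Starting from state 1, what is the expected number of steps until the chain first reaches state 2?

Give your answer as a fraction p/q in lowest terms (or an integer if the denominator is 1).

Let h_i = expected steps to first reach 2 from state i.
Boundary: h_2 = 0.
First-step equations for the other states:
  h_1 = 1 + 1/9*h_1 + 7/9*h_2 + 1/9*h_3
  h_3 = 1 + 1/3*h_1 + 1/9*h_2 + 5/9*h_3

Substituting h_2 = 0 and rearranging gives the linear system (I - Q) h = 1:
  [8/9, -1/9] . (h_1, h_3) = 1
  [-1/3, 4/9] . (h_1, h_3) = 1

Solving yields:
  h_1 = 45/29
  h_3 = 99/29

Starting state is 1, so the expected hitting time is h_1 = 45/29.

Answer: 45/29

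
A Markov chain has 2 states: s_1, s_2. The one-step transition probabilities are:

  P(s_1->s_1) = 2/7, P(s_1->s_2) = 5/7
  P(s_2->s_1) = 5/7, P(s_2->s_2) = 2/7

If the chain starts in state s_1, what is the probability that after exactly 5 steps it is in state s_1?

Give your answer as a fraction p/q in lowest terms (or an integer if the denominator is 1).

Computing P^5 by repeated multiplication:
P^1 =
  s_1: [2/7, 5/7]
  s_2: [5/7, 2/7]
P^2 =
  s_1: [29/49, 20/49]
  s_2: [20/49, 29/49]
P^3 =
  s_1: [158/343, 185/343]
  s_2: [185/343, 158/343]
P^4 =
  s_1: [1241/2401, 1160/2401]
  s_2: [1160/2401, 1241/2401]
P^5 =
  s_1: [8282/16807, 8525/16807]
  s_2: [8525/16807, 8282/16807]

(P^5)[s_1 -> s_1] = 8282/16807

Answer: 8282/16807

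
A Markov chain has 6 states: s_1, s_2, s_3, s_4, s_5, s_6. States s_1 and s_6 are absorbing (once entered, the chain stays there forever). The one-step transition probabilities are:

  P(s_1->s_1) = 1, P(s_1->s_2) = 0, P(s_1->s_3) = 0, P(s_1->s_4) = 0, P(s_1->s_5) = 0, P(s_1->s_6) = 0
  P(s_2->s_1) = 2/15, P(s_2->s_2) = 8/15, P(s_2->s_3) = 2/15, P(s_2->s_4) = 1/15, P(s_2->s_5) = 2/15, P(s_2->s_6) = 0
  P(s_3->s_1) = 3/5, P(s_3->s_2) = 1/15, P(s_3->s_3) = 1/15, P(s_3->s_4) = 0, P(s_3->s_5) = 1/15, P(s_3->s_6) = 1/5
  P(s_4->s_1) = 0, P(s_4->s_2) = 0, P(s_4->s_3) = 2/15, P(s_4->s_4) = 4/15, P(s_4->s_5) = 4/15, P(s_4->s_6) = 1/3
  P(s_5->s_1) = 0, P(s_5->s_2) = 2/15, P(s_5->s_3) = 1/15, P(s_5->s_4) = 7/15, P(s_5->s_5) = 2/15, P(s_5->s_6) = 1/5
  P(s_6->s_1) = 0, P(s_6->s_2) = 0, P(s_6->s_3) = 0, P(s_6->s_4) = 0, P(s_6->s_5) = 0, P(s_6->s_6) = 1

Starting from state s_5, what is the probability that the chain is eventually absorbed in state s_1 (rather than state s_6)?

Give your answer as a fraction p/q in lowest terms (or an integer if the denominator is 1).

Let a_i = P(absorbed in s_1 | start in state i).
Boundary conditions: a_s_1 = 1, a_s_6 = 0.
For each transient state i, a_i = sum_j P(i->j) * a_j:
  a_s_2 = 2/15*a_s_1 + 8/15*a_s_2 + 2/15*a_s_3 + 1/15*a_s_4 + 2/15*a_s_5 + 0*a_s_6
  a_s_3 = 3/5*a_s_1 + 1/15*a_s_2 + 1/15*a_s_3 + 0*a_s_4 + 1/15*a_s_5 + 1/5*a_s_6
  a_s_4 = 0*a_s_1 + 0*a_s_2 + 2/15*a_s_3 + 4/15*a_s_4 + 4/15*a_s_5 + 1/3*a_s_6
  a_s_5 = 0*a_s_1 + 2/15*a_s_2 + 1/15*a_s_3 + 7/15*a_s_4 + 2/15*a_s_5 + 1/5*a_s_6

Substituting a_s_1 = 1 and a_s_6 = 0, rearrange to (I - Q) a = r where r[i] = P(i -> s_1):
  [7/15, -2/15, -1/15, -2/15] . (a_s_2, a_s_3, a_s_4, a_s_5) = 2/15
  [-1/15, 14/15, 0, -1/15] . (a_s_2, a_s_3, a_s_4, a_s_5) = 3/5
  [0, -2/15, 11/15, -4/15] . (a_s_2, a_s_3, a_s_4, a_s_5) = 0
  [-2/15, -1/15, -7/15, 13/15] . (a_s_2, a_s_3, a_s_4, a_s_5) = 0

Solving yields:
  a_s_2 = 5960/10009
  a_s_3 = 7051/10009
  a_s_4 = 2254/10009
  a_s_5 = 2673/10009

Starting state is s_5, so the absorption probability is a_s_5 = 2673/10009.

Answer: 2673/10009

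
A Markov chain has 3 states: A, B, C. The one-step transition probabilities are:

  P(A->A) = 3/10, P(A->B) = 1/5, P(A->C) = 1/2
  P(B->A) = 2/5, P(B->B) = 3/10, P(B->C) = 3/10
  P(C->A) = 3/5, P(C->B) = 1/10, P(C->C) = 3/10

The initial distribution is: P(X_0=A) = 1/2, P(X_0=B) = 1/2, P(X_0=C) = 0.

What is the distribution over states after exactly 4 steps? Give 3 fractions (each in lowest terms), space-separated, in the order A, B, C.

Answer: 8697/20000 717/4000 3859/10000

Derivation:
Propagating the distribution step by step (d_{t+1} = d_t * P):
d_0 = (A=1/2, B=1/2, C=0)
  d_1[A] = 1/2*3/10 + 1/2*2/5 + 0*3/5 = 7/20
  d_1[B] = 1/2*1/5 + 1/2*3/10 + 0*1/10 = 1/4
  d_1[C] = 1/2*1/2 + 1/2*3/10 + 0*3/10 = 2/5
d_1 = (A=7/20, B=1/4, C=2/5)
  d_2[A] = 7/20*3/10 + 1/4*2/5 + 2/5*3/5 = 89/200
  d_2[B] = 7/20*1/5 + 1/4*3/10 + 2/5*1/10 = 37/200
  d_2[C] = 7/20*1/2 + 1/4*3/10 + 2/5*3/10 = 37/100
d_2 = (A=89/200, B=37/200, C=37/100)
  d_3[A] = 89/200*3/10 + 37/200*2/5 + 37/100*3/5 = 859/2000
  d_3[B] = 89/200*1/5 + 37/200*3/10 + 37/100*1/10 = 363/2000
  d_3[C] = 89/200*1/2 + 37/200*3/10 + 37/100*3/10 = 389/1000
d_3 = (A=859/2000, B=363/2000, C=389/1000)
  d_4[A] = 859/2000*3/10 + 363/2000*2/5 + 389/1000*3/5 = 8697/20000
  d_4[B] = 859/2000*1/5 + 363/2000*3/10 + 389/1000*1/10 = 717/4000
  d_4[C] = 859/2000*1/2 + 363/2000*3/10 + 389/1000*3/10 = 3859/10000
d_4 = (A=8697/20000, B=717/4000, C=3859/10000)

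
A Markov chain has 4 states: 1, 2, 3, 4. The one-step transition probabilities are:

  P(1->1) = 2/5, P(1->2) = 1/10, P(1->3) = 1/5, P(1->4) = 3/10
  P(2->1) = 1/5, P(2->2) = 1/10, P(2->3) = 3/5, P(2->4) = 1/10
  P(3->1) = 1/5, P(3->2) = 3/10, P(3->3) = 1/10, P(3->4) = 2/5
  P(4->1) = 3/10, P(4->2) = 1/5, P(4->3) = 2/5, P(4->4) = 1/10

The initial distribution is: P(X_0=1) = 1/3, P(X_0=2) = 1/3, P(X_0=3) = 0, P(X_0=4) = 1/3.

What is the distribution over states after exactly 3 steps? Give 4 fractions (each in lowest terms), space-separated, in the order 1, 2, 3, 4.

Propagating the distribution step by step (d_{t+1} = d_t * P):
d_0 = (1=1/3, 2=1/3, 3=0, 4=1/3)
  d_1[1] = 1/3*2/5 + 1/3*1/5 + 0*1/5 + 1/3*3/10 = 3/10
  d_1[2] = 1/3*1/10 + 1/3*1/10 + 0*3/10 + 1/3*1/5 = 2/15
  d_1[3] = 1/3*1/5 + 1/3*3/5 + 0*1/10 + 1/3*2/5 = 2/5
  d_1[4] = 1/3*3/10 + 1/3*1/10 + 0*2/5 + 1/3*1/10 = 1/6
d_1 = (1=3/10, 2=2/15, 3=2/5, 4=1/6)
  d_2[1] = 3/10*2/5 + 2/15*1/5 + 2/5*1/5 + 1/6*3/10 = 83/300
  d_2[2] = 3/10*1/10 + 2/15*1/10 + 2/5*3/10 + 1/6*1/5 = 59/300
  d_2[3] = 3/10*1/5 + 2/15*3/5 + 2/5*1/10 + 1/6*2/5 = 37/150
  d_2[4] = 3/10*3/10 + 2/15*1/10 + 2/5*2/5 + 1/6*1/10 = 7/25
d_2 = (1=83/300, 2=59/300, 3=37/150, 4=7/25)
  d_3[1] = 83/300*2/5 + 59/300*1/5 + 37/150*1/5 + 7/25*3/10 = 17/60
  d_3[2] = 83/300*1/10 + 59/300*1/10 + 37/150*3/10 + 7/25*1/5 = 133/750
  d_3[3] = 83/300*1/5 + 59/300*3/5 + 37/150*1/10 + 7/25*2/5 = 31/100
  d_3[4] = 83/300*3/10 + 59/300*1/10 + 37/150*2/5 + 7/25*1/10 = 86/375
d_3 = (1=17/60, 2=133/750, 3=31/100, 4=86/375)

Answer: 17/60 133/750 31/100 86/375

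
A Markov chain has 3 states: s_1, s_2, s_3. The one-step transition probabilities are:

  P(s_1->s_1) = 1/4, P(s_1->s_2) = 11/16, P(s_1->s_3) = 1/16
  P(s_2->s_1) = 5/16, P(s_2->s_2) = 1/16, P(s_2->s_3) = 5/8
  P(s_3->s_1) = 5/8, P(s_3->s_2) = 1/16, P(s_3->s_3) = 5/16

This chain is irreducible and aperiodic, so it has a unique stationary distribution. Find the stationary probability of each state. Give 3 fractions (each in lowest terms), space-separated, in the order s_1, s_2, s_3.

Answer: 155/402 61/201 125/402

Derivation:
The stationary distribution satisfies pi = pi * P, i.e.:
  pi_s_1 = 1/4*pi_s_1 + 5/16*pi_s_2 + 5/8*pi_s_3
  pi_s_2 = 11/16*pi_s_1 + 1/16*pi_s_2 + 1/16*pi_s_3
  pi_s_3 = 1/16*pi_s_1 + 5/8*pi_s_2 + 5/16*pi_s_3
with normalization: pi_s_1 + pi_s_2 + pi_s_3 = 1.

Using the first 2 balance equations plus normalization, the linear system A*pi = b is:
  [-3/4, 5/16, 5/8] . pi = 0
  [11/16, -15/16, 1/16] . pi = 0
  [1, 1, 1] . pi = 1

Solving yields:
  pi_s_1 = 155/402
  pi_s_2 = 61/201
  pi_s_3 = 125/402

Verification (pi * P):
  155/402*1/4 + 61/201*5/16 + 125/402*5/8 = 155/402 = pi_s_1  (ok)
  155/402*11/16 + 61/201*1/16 + 125/402*1/16 = 61/201 = pi_s_2  (ok)
  155/402*1/16 + 61/201*5/8 + 125/402*5/16 = 125/402 = pi_s_3  (ok)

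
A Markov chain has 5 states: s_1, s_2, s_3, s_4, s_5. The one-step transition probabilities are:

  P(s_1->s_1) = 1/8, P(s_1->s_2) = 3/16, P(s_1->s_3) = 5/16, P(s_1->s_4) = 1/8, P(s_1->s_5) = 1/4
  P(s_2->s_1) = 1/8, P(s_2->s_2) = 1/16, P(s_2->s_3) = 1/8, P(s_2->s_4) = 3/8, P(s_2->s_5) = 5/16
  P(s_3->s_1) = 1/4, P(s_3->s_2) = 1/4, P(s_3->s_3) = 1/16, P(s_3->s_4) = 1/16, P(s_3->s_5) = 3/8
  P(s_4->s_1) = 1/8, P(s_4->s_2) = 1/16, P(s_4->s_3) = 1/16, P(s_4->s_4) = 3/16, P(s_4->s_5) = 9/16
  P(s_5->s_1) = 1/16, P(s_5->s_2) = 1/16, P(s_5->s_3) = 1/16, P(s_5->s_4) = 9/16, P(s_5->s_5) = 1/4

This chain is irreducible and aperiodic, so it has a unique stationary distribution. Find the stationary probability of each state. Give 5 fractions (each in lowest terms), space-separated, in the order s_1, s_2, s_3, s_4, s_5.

The stationary distribution satisfies pi = pi * P, i.e.:
  pi_s_1 = 1/8*pi_s_1 + 1/8*pi_s_2 + 1/4*pi_s_3 + 1/8*pi_s_4 + 1/16*pi_s_5
  pi_s_2 = 3/16*pi_s_1 + 1/16*pi_s_2 + 1/4*pi_s_3 + 1/16*pi_s_4 + 1/16*pi_s_5
  pi_s_3 = 5/16*pi_s_1 + 1/8*pi_s_2 + 1/16*pi_s_3 + 1/16*pi_s_4 + 1/16*pi_s_5
  pi_s_4 = 1/8*pi_s_1 + 3/8*pi_s_2 + 1/16*pi_s_3 + 3/16*pi_s_4 + 9/16*pi_s_5
  pi_s_5 = 1/4*pi_s_1 + 5/16*pi_s_2 + 3/8*pi_s_3 + 9/16*pi_s_4 + 1/4*pi_s_5
with normalization: pi_s_1 + pi_s_2 + pi_s_3 + pi_s_4 + pi_s_5 = 1.

Using the first 4 balance equations plus normalization, the linear system A*pi = b is:
  [-7/8, 1/8, 1/4, 1/8, 1/16] . pi = 0
  [3/16, -15/16, 1/4, 1/16, 1/16] . pi = 0
  [5/16, 1/8, -15/16, 1/16, 1/16] . pi = 0
  [1/8, 3/8, 1/16, -13/16, 9/16] . pi = 0
  [1, 1, 1, 1, 1] . pi = 1

Solving yields:
  pi_s_1 = 9190/80597
  pi_s_2 = 7651/80597
  pi_s_3 = 7813/80597
  pi_s_4 = 1539/4741
  pi_s_5 = 29780/80597

Verification (pi * P):
  9190/80597*1/8 + 7651/80597*1/8 + 7813/80597*1/4 + 1539/4741*1/8 + 29780/80597*1/16 = 9190/80597 = pi_s_1  (ok)
  9190/80597*3/16 + 7651/80597*1/16 + 7813/80597*1/4 + 1539/4741*1/16 + 29780/80597*1/16 = 7651/80597 = pi_s_2  (ok)
  9190/80597*5/16 + 7651/80597*1/8 + 7813/80597*1/16 + 1539/4741*1/16 + 29780/80597*1/16 = 7813/80597 = pi_s_3  (ok)
  9190/80597*1/8 + 7651/80597*3/8 + 7813/80597*1/16 + 1539/4741*3/16 + 29780/80597*9/16 = 1539/4741 = pi_s_4  (ok)
  9190/80597*1/4 + 7651/80597*5/16 + 7813/80597*3/8 + 1539/4741*9/16 + 29780/80597*1/4 = 29780/80597 = pi_s_5  (ok)

Answer: 9190/80597 7651/80597 7813/80597 1539/4741 29780/80597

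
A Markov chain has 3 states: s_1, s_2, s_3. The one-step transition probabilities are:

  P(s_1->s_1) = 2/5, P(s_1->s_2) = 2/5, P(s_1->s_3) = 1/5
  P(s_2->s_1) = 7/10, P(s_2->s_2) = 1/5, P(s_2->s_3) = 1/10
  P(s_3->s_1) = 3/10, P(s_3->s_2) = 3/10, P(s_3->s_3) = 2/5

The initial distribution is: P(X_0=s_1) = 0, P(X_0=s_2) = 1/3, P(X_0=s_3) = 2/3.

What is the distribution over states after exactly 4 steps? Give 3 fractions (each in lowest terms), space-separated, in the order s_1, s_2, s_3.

Answer: 189/400 379/1200 127/600

Derivation:
Propagating the distribution step by step (d_{t+1} = d_t * P):
d_0 = (s_1=0, s_2=1/3, s_3=2/3)
  d_1[s_1] = 0*2/5 + 1/3*7/10 + 2/3*3/10 = 13/30
  d_1[s_2] = 0*2/5 + 1/3*1/5 + 2/3*3/10 = 4/15
  d_1[s_3] = 0*1/5 + 1/3*1/10 + 2/3*2/5 = 3/10
d_1 = (s_1=13/30, s_2=4/15, s_3=3/10)
  d_2[s_1] = 13/30*2/5 + 4/15*7/10 + 3/10*3/10 = 9/20
  d_2[s_2] = 13/30*2/5 + 4/15*1/5 + 3/10*3/10 = 19/60
  d_2[s_3] = 13/30*1/5 + 4/15*1/10 + 3/10*2/5 = 7/30
d_2 = (s_1=9/20, s_2=19/60, s_3=7/30)
  d_3[s_1] = 9/20*2/5 + 19/60*7/10 + 7/30*3/10 = 283/600
  d_3[s_2] = 9/20*2/5 + 19/60*1/5 + 7/30*3/10 = 47/150
  d_3[s_3] = 9/20*1/5 + 19/60*1/10 + 7/30*2/5 = 43/200
d_3 = (s_1=283/600, s_2=47/150, s_3=43/200)
  d_4[s_1] = 283/600*2/5 + 47/150*7/10 + 43/200*3/10 = 189/400
  d_4[s_2] = 283/600*2/5 + 47/150*1/5 + 43/200*3/10 = 379/1200
  d_4[s_3] = 283/600*1/5 + 47/150*1/10 + 43/200*2/5 = 127/600
d_4 = (s_1=189/400, s_2=379/1200, s_3=127/600)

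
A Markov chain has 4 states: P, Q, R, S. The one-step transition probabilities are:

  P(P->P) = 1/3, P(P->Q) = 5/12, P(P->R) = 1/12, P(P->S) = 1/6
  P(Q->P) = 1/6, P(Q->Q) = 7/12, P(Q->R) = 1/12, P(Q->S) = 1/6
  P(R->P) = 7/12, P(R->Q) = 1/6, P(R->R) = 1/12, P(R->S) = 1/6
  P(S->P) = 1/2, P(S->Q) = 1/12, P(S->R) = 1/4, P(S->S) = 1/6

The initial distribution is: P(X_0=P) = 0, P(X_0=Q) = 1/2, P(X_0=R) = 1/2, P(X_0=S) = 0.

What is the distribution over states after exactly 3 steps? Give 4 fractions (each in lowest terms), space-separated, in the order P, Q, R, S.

Answer: 139/432 173/432 1/9 1/6

Derivation:
Propagating the distribution step by step (d_{t+1} = d_t * P):
d_0 = (P=0, Q=1/2, R=1/2, S=0)
  d_1[P] = 0*1/3 + 1/2*1/6 + 1/2*7/12 + 0*1/2 = 3/8
  d_1[Q] = 0*5/12 + 1/2*7/12 + 1/2*1/6 + 0*1/12 = 3/8
  d_1[R] = 0*1/12 + 1/2*1/12 + 1/2*1/12 + 0*1/4 = 1/12
  d_1[S] = 0*1/6 + 1/2*1/6 + 1/2*1/6 + 0*1/6 = 1/6
d_1 = (P=3/8, Q=3/8, R=1/12, S=1/6)
  d_2[P] = 3/8*1/3 + 3/8*1/6 + 1/12*7/12 + 1/6*1/2 = 23/72
  d_2[Q] = 3/8*5/12 + 3/8*7/12 + 1/12*1/6 + 1/6*1/12 = 29/72
  d_2[R] = 3/8*1/12 + 3/8*1/12 + 1/12*1/12 + 1/6*1/4 = 1/9
  d_2[S] = 3/8*1/6 + 3/8*1/6 + 1/12*1/6 + 1/6*1/6 = 1/6
d_2 = (P=23/72, Q=29/72, R=1/9, S=1/6)
  d_3[P] = 23/72*1/3 + 29/72*1/6 + 1/9*7/12 + 1/6*1/2 = 139/432
  d_3[Q] = 23/72*5/12 + 29/72*7/12 + 1/9*1/6 + 1/6*1/12 = 173/432
  d_3[R] = 23/72*1/12 + 29/72*1/12 + 1/9*1/12 + 1/6*1/4 = 1/9
  d_3[S] = 23/72*1/6 + 29/72*1/6 + 1/9*1/6 + 1/6*1/6 = 1/6
d_3 = (P=139/432, Q=173/432, R=1/9, S=1/6)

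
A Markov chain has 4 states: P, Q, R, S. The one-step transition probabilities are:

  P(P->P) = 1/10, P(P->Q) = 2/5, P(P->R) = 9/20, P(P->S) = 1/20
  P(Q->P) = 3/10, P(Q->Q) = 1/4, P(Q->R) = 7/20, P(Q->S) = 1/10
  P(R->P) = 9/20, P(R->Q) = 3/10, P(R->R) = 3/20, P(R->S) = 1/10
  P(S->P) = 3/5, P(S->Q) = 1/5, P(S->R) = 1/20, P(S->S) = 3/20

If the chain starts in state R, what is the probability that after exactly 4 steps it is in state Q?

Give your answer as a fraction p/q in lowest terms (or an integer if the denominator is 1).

Computing P^4 by repeated multiplication:
P^1 =
  P: [1/10, 2/5, 9/20, 1/20]
  Q: [3/10, 1/4, 7/20, 1/10]
  R: [9/20, 3/10, 3/20, 1/10]
  S: [3/5, 1/5, 1/20, 3/20]
P^2 =
  P: [29/80, 57/200, 51/200, 39/400]
  Q: [129/400, 123/400, 7/25, 9/100]
  R: [21/80, 8/25, 67/200, 33/400]
  S: [93/400, 67/200, 71/200, 31/400]
P^3 =
  P: [59/200, 1249/4000, 153/500, 347/4000]
  Q: [609/2000, 2463/8000, 1197/4000, 707/8000]
  R: [129/400, 151/500, 569/2000, 91/1000]
  S: [33/100, 239/800, 279/1000, 369/4000]
P^4 =
  P: [12517/40000, 24417/80000, 11691/40000, 7167/80000]
  Q: [621/2000, 9799/32000, 23527/80000, 14271/160000]
  R: [12219/40000, 6161/20000, 5961/20000, 3537/40000]
  S: [12141/40000, 24707/80000, 11981/40000, 7049/80000]

(P^4)[R -> Q] = 6161/20000

Answer: 6161/20000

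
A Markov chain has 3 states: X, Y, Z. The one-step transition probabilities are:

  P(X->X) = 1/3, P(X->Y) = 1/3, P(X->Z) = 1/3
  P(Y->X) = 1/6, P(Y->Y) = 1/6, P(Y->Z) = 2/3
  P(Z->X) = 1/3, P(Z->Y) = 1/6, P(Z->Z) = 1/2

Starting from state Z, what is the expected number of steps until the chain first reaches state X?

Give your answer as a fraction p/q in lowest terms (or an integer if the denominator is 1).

Answer: 36/11

Derivation:
Let h_i = expected steps to first reach X from state i.
Boundary: h_X = 0.
First-step equations for the other states:
  h_Y = 1 + 1/6*h_X + 1/6*h_Y + 2/3*h_Z
  h_Z = 1 + 1/3*h_X + 1/6*h_Y + 1/2*h_Z

Substituting h_X = 0 and rearranging gives the linear system (I - Q) h = 1:
  [5/6, -2/3] . (h_Y, h_Z) = 1
  [-1/6, 1/2] . (h_Y, h_Z) = 1

Solving yields:
  h_Y = 42/11
  h_Z = 36/11

Starting state is Z, so the expected hitting time is h_Z = 36/11.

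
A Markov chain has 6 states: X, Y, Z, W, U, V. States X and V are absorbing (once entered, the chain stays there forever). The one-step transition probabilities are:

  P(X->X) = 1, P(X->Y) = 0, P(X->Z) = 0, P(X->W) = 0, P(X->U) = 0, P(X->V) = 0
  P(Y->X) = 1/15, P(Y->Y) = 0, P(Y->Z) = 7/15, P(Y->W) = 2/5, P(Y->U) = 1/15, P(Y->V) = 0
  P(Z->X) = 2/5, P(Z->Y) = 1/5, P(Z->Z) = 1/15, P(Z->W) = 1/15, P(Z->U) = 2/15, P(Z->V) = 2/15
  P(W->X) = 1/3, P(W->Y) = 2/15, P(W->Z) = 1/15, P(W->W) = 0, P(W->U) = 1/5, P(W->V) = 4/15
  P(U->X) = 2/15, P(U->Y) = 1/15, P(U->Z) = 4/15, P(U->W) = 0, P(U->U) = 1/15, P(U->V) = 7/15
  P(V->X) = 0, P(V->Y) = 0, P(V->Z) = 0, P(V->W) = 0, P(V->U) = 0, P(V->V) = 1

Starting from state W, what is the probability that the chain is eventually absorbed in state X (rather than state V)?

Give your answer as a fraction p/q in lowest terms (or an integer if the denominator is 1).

Answer: 4481/8422

Derivation:
Let a_i = P(absorbed in X | start in state i).
Boundary conditions: a_X = 1, a_V = 0.
For each transient state i, a_i = sum_j P(i->j) * a_j:
  a_Y = 1/15*a_X + 0*a_Y + 7/15*a_Z + 2/5*a_W + 1/15*a_U + 0*a_V
  a_Z = 2/5*a_X + 1/5*a_Y + 1/15*a_Z + 1/15*a_W + 2/15*a_U + 2/15*a_V
  a_W = 1/3*a_X + 2/15*a_Y + 1/15*a_Z + 0*a_W + 1/5*a_U + 4/15*a_V
  a_U = 2/15*a_X + 1/15*a_Y + 4/15*a_Z + 0*a_W + 1/15*a_U + 7/15*a_V

Substituting a_X = 1 and a_V = 0, rearrange to (I - Q) a = r where r[i] = P(i -> X):
  [1, -7/15, -2/5, -1/15] . (a_Y, a_Z, a_W, a_U) = 1/15
  [-1/5, 14/15, -1/15, -2/15] . (a_Y, a_Z, a_W, a_U) = 2/5
  [-2/15, -1/15, 1, -1/5] . (a_Y, a_Z, a_W, a_U) = 1/3
  [-1/15, -4/15, 0, 14/15] . (a_Y, a_Z, a_W, a_U) = 2/15

Solving yields:
  a_Y = 5117/8422
  a_Z = 10947/16844
  a_W = 4481/8422
  a_U = 6265/16844

Starting state is W, so the absorption probability is a_W = 4481/8422.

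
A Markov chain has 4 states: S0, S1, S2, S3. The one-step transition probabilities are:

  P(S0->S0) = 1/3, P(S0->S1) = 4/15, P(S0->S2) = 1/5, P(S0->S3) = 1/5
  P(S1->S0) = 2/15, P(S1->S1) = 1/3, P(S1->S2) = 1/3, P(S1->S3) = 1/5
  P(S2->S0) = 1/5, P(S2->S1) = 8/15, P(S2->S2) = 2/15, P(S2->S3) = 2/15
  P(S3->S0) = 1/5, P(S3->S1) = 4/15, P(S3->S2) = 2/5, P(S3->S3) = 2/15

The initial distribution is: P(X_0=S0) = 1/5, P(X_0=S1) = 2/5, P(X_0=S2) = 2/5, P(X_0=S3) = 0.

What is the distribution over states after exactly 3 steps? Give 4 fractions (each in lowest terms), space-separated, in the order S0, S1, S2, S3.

Propagating the distribution step by step (d_{t+1} = d_t * P):
d_0 = (S0=1/5, S1=2/5, S2=2/5, S3=0)
  d_1[S0] = 1/5*1/3 + 2/5*2/15 + 2/5*1/5 + 0*1/5 = 1/5
  d_1[S1] = 1/5*4/15 + 2/5*1/3 + 2/5*8/15 + 0*4/15 = 2/5
  d_1[S2] = 1/5*1/5 + 2/5*1/3 + 2/5*2/15 + 0*2/5 = 17/75
  d_1[S3] = 1/5*1/5 + 2/5*1/5 + 2/5*2/15 + 0*2/15 = 13/75
d_1 = (S0=1/5, S1=2/5, S2=17/75, S3=13/75)
  d_2[S0] = 1/5*1/3 + 2/5*2/15 + 17/75*1/5 + 13/75*1/5 = 1/5
  d_2[S1] = 1/5*4/15 + 2/5*1/3 + 17/75*8/15 + 13/75*4/15 = 398/1125
  d_2[S2] = 1/5*1/5 + 2/5*1/3 + 17/75*2/15 + 13/75*2/5 = 307/1125
  d_2[S3] = 1/5*1/5 + 2/5*1/5 + 17/75*2/15 + 13/75*2/15 = 13/75
d_2 = (S0=1/5, S1=398/1125, S2=307/1125, S3=13/75)
  d_3[S0] = 1/5*1/3 + 398/1125*2/15 + 307/1125*1/5 + 13/75*1/5 = 3427/16875
  d_3[S1] = 1/5*4/15 + 398/1125*1/3 + 307/1125*8/15 + 13/75*4/15 = 2042/5625
  d_3[S2] = 1/5*1/5 + 398/1125*1/3 + 307/1125*2/15 + 13/75*2/5 = 1483/5625
  d_3[S3] = 1/5*1/5 + 398/1125*1/5 + 307/1125*2/15 + 13/75*2/15 = 2873/16875
d_3 = (S0=3427/16875, S1=2042/5625, S2=1483/5625, S3=2873/16875)

Answer: 3427/16875 2042/5625 1483/5625 2873/16875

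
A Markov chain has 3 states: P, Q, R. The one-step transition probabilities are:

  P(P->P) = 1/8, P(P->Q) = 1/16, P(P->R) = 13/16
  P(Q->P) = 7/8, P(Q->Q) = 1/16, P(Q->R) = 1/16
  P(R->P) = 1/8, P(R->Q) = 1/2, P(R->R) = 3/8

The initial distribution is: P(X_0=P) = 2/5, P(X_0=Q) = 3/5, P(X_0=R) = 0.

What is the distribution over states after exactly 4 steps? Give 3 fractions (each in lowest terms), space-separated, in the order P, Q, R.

Answer: 30397/81920 15023/65536 130977/327680

Derivation:
Propagating the distribution step by step (d_{t+1} = d_t * P):
d_0 = (P=2/5, Q=3/5, R=0)
  d_1[P] = 2/5*1/8 + 3/5*7/8 + 0*1/8 = 23/40
  d_1[Q] = 2/5*1/16 + 3/5*1/16 + 0*1/2 = 1/16
  d_1[R] = 2/5*13/16 + 3/5*1/16 + 0*3/8 = 29/80
d_1 = (P=23/40, Q=1/16, R=29/80)
  d_2[P] = 23/40*1/8 + 1/16*7/8 + 29/80*1/8 = 11/64
  d_2[Q] = 23/40*1/16 + 1/16*1/16 + 29/80*1/2 = 283/1280
  d_2[R] = 23/40*13/16 + 1/16*1/16 + 29/80*3/8 = 777/1280
d_2 = (P=11/64, Q=283/1280, R=777/1280)
  d_3[P] = 11/64*1/8 + 283/1280*7/8 + 777/1280*1/8 = 1489/5120
  d_3[Q] = 11/64*1/16 + 283/1280*1/16 + 777/1280*1/2 = 6719/20480
  d_3[R] = 11/64*13/16 + 283/1280*1/16 + 777/1280*3/8 = 1561/4096
d_3 = (P=1489/5120, Q=6719/20480, R=1561/4096)
  d_4[P] = 1489/5120*1/8 + 6719/20480*7/8 + 1561/4096*1/8 = 30397/81920
  d_4[Q] = 1489/5120*1/16 + 6719/20480*1/16 + 1561/4096*1/2 = 15023/65536
  d_4[R] = 1489/5120*13/16 + 6719/20480*1/16 + 1561/4096*3/8 = 130977/327680
d_4 = (P=30397/81920, Q=15023/65536, R=130977/327680)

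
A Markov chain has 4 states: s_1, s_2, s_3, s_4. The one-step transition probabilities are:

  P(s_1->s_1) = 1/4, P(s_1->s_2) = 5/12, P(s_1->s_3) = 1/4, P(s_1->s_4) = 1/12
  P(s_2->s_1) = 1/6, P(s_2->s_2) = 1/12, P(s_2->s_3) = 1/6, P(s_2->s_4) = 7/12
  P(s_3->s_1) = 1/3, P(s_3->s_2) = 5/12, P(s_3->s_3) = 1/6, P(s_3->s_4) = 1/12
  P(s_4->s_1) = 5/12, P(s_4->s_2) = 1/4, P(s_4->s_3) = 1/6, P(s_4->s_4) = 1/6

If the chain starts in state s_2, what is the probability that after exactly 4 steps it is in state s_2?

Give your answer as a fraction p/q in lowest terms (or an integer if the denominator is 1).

Computing P^4 by repeated multiplication:
P^1 =
  s_1: [1/4, 5/12, 1/4, 1/12]
  s_2: [1/6, 1/12, 1/6, 7/12]
  s_3: [1/3, 5/12, 1/6, 1/12]
  s_4: [5/12, 1/4, 1/6, 1/6]
P^2 =
  s_1: [1/4, 19/72, 3/16, 43/144]
  s_2: [17/48, 7/24, 13/72, 25/144]
  s_3: [35/144, 19/72, 7/36, 43/144]
  s_4: [13/48, 11/36, 29/144, 2/9]
P^3 =
  s_1: [169/576, 241/864, 3/16, 415/1728]
  s_2: [233/864, 251/864, 113/576, 421/1728]
  s_3: [127/432, 241/864, 323/1728, 415/1728]
  s_4: [481/1728, 5/18, 109/576, 55/216]
P^4 =
  s_1: [61/216, 2941/10368, 1321/6912, 5035/20736]
  s_2: [5863/20736, 965/3456, 1961/10368, 5161/20736]
  s_3: [5855/20736, 2941/10368, 991/5184, 5035/20736]
  s_4: [5911/20736, 365/1296, 3937/20736, 631/2592]

(P^4)[s_2 -> s_2] = 965/3456

Answer: 965/3456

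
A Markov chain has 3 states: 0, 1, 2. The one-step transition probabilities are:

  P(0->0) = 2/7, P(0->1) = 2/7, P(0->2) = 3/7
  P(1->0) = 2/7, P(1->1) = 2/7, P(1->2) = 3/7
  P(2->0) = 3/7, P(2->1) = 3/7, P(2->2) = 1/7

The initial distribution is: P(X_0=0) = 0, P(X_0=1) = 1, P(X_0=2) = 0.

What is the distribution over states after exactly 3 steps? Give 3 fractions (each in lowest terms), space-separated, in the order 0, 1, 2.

Propagating the distribution step by step (d_{t+1} = d_t * P):
d_0 = (0=0, 1=1, 2=0)
  d_1[0] = 0*2/7 + 1*2/7 + 0*3/7 = 2/7
  d_1[1] = 0*2/7 + 1*2/7 + 0*3/7 = 2/7
  d_1[2] = 0*3/7 + 1*3/7 + 0*1/7 = 3/7
d_1 = (0=2/7, 1=2/7, 2=3/7)
  d_2[0] = 2/7*2/7 + 2/7*2/7 + 3/7*3/7 = 17/49
  d_2[1] = 2/7*2/7 + 2/7*2/7 + 3/7*3/7 = 17/49
  d_2[2] = 2/7*3/7 + 2/7*3/7 + 3/7*1/7 = 15/49
d_2 = (0=17/49, 1=17/49, 2=15/49)
  d_3[0] = 17/49*2/7 + 17/49*2/7 + 15/49*3/7 = 113/343
  d_3[1] = 17/49*2/7 + 17/49*2/7 + 15/49*3/7 = 113/343
  d_3[2] = 17/49*3/7 + 17/49*3/7 + 15/49*1/7 = 117/343
d_3 = (0=113/343, 1=113/343, 2=117/343)

Answer: 113/343 113/343 117/343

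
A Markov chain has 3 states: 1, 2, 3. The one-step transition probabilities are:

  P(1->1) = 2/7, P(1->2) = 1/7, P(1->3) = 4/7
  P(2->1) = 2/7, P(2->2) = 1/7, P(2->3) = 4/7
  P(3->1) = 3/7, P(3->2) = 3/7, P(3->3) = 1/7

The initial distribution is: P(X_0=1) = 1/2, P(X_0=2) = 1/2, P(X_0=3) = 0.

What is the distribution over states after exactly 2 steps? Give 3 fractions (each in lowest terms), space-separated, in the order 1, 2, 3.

Answer: 18/49 15/49 16/49

Derivation:
Propagating the distribution step by step (d_{t+1} = d_t * P):
d_0 = (1=1/2, 2=1/2, 3=0)
  d_1[1] = 1/2*2/7 + 1/2*2/7 + 0*3/7 = 2/7
  d_1[2] = 1/2*1/7 + 1/2*1/7 + 0*3/7 = 1/7
  d_1[3] = 1/2*4/7 + 1/2*4/7 + 0*1/7 = 4/7
d_1 = (1=2/7, 2=1/7, 3=4/7)
  d_2[1] = 2/7*2/7 + 1/7*2/7 + 4/7*3/7 = 18/49
  d_2[2] = 2/7*1/7 + 1/7*1/7 + 4/7*3/7 = 15/49
  d_2[3] = 2/7*4/7 + 1/7*4/7 + 4/7*1/7 = 16/49
d_2 = (1=18/49, 2=15/49, 3=16/49)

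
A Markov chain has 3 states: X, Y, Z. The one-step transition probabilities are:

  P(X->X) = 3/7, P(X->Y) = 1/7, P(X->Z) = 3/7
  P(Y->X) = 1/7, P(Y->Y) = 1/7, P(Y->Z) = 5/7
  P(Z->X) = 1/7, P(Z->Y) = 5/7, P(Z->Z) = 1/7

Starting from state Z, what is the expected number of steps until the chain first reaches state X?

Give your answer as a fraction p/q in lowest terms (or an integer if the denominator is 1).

Answer: 7

Derivation:
Let h_i = expected steps to first reach X from state i.
Boundary: h_X = 0.
First-step equations for the other states:
  h_Y = 1 + 1/7*h_X + 1/7*h_Y + 5/7*h_Z
  h_Z = 1 + 1/7*h_X + 5/7*h_Y + 1/7*h_Z

Substituting h_X = 0 and rearranging gives the linear system (I - Q) h = 1:
  [6/7, -5/7] . (h_Y, h_Z) = 1
  [-5/7, 6/7] . (h_Y, h_Z) = 1

Solving yields:
  h_Y = 7
  h_Z = 7

Starting state is Z, so the expected hitting time is h_Z = 7.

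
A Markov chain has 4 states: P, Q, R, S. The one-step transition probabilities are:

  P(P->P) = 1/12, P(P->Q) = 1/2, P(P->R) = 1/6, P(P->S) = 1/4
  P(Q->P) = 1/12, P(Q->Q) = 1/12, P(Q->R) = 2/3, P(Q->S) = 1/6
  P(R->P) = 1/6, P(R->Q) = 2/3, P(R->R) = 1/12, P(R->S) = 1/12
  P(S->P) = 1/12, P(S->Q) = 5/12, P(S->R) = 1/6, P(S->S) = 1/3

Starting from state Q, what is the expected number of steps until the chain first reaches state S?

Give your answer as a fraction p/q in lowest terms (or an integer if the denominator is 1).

Answer: 104/15

Derivation:
Let h_i = expected steps to first reach S from state i.
Boundary: h_S = 0.
First-step equations for the other states:
  h_P = 1 + 1/12*h_P + 1/2*h_Q + 1/6*h_R + 1/4*h_S
  h_Q = 1 + 1/12*h_P + 1/12*h_Q + 2/3*h_R + 1/6*h_S
  h_R = 1 + 1/6*h_P + 2/3*h_Q + 1/12*h_R + 1/12*h_S

Substituting h_S = 0 and rearranging gives the linear system (I - Q) h = 1:
  [11/12, -1/2, -1/6] . (h_P, h_Q, h_R) = 1
  [-1/12, 11/12, -2/3] . (h_P, h_Q, h_R) = 1
  [-1/6, -2/3, 11/12] . (h_P, h_Q, h_R) = 1

Solving yields:
  h_P = 836/135
  h_Q = 104/15
  h_R = 196/27

Starting state is Q, so the expected hitting time is h_Q = 104/15.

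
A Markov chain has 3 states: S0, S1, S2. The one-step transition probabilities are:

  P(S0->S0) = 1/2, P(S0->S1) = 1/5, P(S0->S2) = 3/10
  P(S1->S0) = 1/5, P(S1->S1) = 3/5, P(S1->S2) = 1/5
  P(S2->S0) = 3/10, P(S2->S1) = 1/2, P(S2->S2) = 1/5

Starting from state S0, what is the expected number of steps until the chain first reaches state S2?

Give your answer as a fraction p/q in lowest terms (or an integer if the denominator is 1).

Let h_i = expected steps to first reach S2 from state i.
Boundary: h_S2 = 0.
First-step equations for the other states:
  h_S0 = 1 + 1/2*h_S0 + 1/5*h_S1 + 3/10*h_S2
  h_S1 = 1 + 1/5*h_S0 + 3/5*h_S1 + 1/5*h_S2

Substituting h_S2 = 0 and rearranging gives the linear system (I - Q) h = 1:
  [1/2, -1/5] . (h_S0, h_S1) = 1
  [-1/5, 2/5] . (h_S0, h_S1) = 1

Solving yields:
  h_S0 = 15/4
  h_S1 = 35/8

Starting state is S0, so the expected hitting time is h_S0 = 15/4.

Answer: 15/4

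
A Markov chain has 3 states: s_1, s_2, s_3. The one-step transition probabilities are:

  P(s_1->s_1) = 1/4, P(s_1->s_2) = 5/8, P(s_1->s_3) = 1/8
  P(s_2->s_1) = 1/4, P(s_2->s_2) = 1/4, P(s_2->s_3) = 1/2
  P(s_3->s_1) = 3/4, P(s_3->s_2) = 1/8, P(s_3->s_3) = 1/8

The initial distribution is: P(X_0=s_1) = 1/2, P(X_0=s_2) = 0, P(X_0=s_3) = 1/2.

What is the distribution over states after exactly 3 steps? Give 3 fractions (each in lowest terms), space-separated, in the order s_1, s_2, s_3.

Answer: 49/128 171/512 145/512

Derivation:
Propagating the distribution step by step (d_{t+1} = d_t * P):
d_0 = (s_1=1/2, s_2=0, s_3=1/2)
  d_1[s_1] = 1/2*1/4 + 0*1/4 + 1/2*3/4 = 1/2
  d_1[s_2] = 1/2*5/8 + 0*1/4 + 1/2*1/8 = 3/8
  d_1[s_3] = 1/2*1/8 + 0*1/2 + 1/2*1/8 = 1/8
d_1 = (s_1=1/2, s_2=3/8, s_3=1/8)
  d_2[s_1] = 1/2*1/4 + 3/8*1/4 + 1/8*3/4 = 5/16
  d_2[s_2] = 1/2*5/8 + 3/8*1/4 + 1/8*1/8 = 27/64
  d_2[s_3] = 1/2*1/8 + 3/8*1/2 + 1/8*1/8 = 17/64
d_2 = (s_1=5/16, s_2=27/64, s_3=17/64)
  d_3[s_1] = 5/16*1/4 + 27/64*1/4 + 17/64*3/4 = 49/128
  d_3[s_2] = 5/16*5/8 + 27/64*1/4 + 17/64*1/8 = 171/512
  d_3[s_3] = 5/16*1/8 + 27/64*1/2 + 17/64*1/8 = 145/512
d_3 = (s_1=49/128, s_2=171/512, s_3=145/512)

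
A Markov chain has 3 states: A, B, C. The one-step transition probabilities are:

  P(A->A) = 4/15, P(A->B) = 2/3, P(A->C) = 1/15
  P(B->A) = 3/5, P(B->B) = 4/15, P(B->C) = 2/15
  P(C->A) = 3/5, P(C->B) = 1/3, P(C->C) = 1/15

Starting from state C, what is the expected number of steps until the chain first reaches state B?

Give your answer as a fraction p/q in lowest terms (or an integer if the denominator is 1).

Answer: 60/29

Derivation:
Let h_i = expected steps to first reach B from state i.
Boundary: h_B = 0.
First-step equations for the other states:
  h_A = 1 + 4/15*h_A + 2/3*h_B + 1/15*h_C
  h_C = 1 + 3/5*h_A + 1/3*h_B + 1/15*h_C

Substituting h_B = 0 and rearranging gives the linear system (I - Q) h = 1:
  [11/15, -1/15] . (h_A, h_C) = 1
  [-3/5, 14/15] . (h_A, h_C) = 1

Solving yields:
  h_A = 45/29
  h_C = 60/29

Starting state is C, so the expected hitting time is h_C = 60/29.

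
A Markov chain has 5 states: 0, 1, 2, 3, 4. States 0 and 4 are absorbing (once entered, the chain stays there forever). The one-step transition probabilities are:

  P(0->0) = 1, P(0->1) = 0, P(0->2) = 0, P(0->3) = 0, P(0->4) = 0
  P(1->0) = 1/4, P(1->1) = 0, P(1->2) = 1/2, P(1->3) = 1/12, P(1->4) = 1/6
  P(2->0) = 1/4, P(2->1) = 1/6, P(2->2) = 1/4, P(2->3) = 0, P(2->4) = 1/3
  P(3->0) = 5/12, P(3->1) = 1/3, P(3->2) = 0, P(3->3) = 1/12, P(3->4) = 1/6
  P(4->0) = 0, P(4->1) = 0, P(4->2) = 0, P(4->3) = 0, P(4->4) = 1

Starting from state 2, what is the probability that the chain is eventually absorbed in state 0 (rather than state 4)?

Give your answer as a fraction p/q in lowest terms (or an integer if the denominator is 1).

Answer: 23/51

Derivation:
Let a_i = P(absorbed in 0 | start in state i).
Boundary conditions: a_0 = 1, a_4 = 0.
For each transient state i, a_i = sum_j P(i->j) * a_j:
  a_1 = 1/4*a_0 + 0*a_1 + 1/2*a_2 + 1/12*a_3 + 1/6*a_4
  a_2 = 1/4*a_0 + 1/6*a_1 + 1/4*a_2 + 0*a_3 + 1/3*a_4
  a_3 = 5/12*a_0 + 1/3*a_1 + 0*a_2 + 1/12*a_3 + 1/6*a_4

Substituting a_0 = 1 and a_4 = 0, rearrange to (I - Q) a = r where r[i] = P(i -> 0):
  [1, -1/2, -1/12] . (a_1, a_2, a_3) = 1/4
  [-1/6, 3/4, 0] . (a_1, a_2, a_3) = 1/4
  [-1/3, 0, 11/12] . (a_1, a_2, a_3) = 5/12

Solving yields:
  a_1 = 9/17
  a_2 = 23/51
  a_3 = 11/17

Starting state is 2, so the absorption probability is a_2 = 23/51.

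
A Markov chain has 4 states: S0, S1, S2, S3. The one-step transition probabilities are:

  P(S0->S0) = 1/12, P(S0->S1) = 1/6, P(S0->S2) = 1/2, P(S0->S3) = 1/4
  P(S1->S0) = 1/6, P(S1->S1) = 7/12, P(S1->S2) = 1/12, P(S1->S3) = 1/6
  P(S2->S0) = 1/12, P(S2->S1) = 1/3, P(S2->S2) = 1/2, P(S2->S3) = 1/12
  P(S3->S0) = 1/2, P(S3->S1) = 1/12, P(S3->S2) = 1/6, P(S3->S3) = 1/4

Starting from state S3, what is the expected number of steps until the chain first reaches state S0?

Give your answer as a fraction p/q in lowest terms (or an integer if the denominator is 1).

Answer: 204/65

Derivation:
Let h_i = expected steps to first reach S0 from state i.
Boundary: h_S0 = 0.
First-step equations for the other states:
  h_S1 = 1 + 1/6*h_S0 + 7/12*h_S1 + 1/12*h_S2 + 1/6*h_S3
  h_S2 = 1 + 1/12*h_S0 + 1/3*h_S1 + 1/2*h_S2 + 1/12*h_S3
  h_S3 = 1 + 1/2*h_S0 + 1/12*h_S1 + 1/6*h_S2 + 1/4*h_S3

Substituting h_S0 = 0 and rearranging gives the linear system (I - Q) h = 1:
  [5/12, -1/12, -1/6] . (h_S1, h_S2, h_S3) = 1
  [-1/3, 1/2, -1/12] . (h_S1, h_S2, h_S3) = 1
  [-1/12, -1/6, 3/4] . (h_S1, h_S2, h_S3) = 1

Solving yields:
  h_S1 = 24/5
  h_S2 = 372/65
  h_S3 = 204/65

Starting state is S3, so the expected hitting time is h_S3 = 204/65.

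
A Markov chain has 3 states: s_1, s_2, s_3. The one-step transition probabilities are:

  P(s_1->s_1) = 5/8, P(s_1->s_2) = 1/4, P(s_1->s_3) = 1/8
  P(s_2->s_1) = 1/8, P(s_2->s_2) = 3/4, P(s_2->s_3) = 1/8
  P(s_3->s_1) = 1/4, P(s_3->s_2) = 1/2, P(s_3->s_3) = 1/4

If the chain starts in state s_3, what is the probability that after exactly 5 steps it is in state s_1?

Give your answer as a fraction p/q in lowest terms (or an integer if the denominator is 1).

Computing P^5 by repeated multiplication:
P^1 =
  s_1: [5/8, 1/4, 1/8]
  s_2: [1/8, 3/4, 1/8]
  s_3: [1/4, 1/2, 1/4]
P^2 =
  s_1: [29/64, 13/32, 9/64]
  s_2: [13/64, 21/32, 9/64]
  s_3: [9/32, 9/16, 5/32]
P^3 =
  s_1: [189/512, 125/256, 73/512]
  s_2: [125/512, 157/256, 73/512]
  s_3: [73/256, 73/128, 37/256]
P^4 =
  s_1: [1341/4096, 1085/2048, 585/4096]
  s_2: [1085/4096, 1213/2048, 585/4096]
  s_3: [585/2048, 585/1024, 293/2048]
P^5 =
  s_1: [10045/32768, 9021/16384, 4681/32768]
  s_2: [9021/32768, 9533/16384, 4681/32768]
  s_3: [4681/16384, 4681/8192, 2341/16384]

(P^5)[s_3 -> s_1] = 4681/16384

Answer: 4681/16384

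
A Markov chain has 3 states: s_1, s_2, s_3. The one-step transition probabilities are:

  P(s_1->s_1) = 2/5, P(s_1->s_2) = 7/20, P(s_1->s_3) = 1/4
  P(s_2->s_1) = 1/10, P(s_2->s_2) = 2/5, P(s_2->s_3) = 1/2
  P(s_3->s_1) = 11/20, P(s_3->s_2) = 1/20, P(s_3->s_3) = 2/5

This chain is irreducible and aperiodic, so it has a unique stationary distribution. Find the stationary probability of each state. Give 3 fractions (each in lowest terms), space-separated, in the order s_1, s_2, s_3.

The stationary distribution satisfies pi = pi * P, i.e.:
  pi_s_1 = 2/5*pi_s_1 + 1/10*pi_s_2 + 11/20*pi_s_3
  pi_s_2 = 7/20*pi_s_1 + 2/5*pi_s_2 + 1/20*pi_s_3
  pi_s_3 = 1/4*pi_s_1 + 1/2*pi_s_2 + 2/5*pi_s_3
with normalization: pi_s_1 + pi_s_2 + pi_s_3 = 1.

Using the first 2 balance equations plus normalization, the linear system A*pi = b is:
  [-3/5, 1/10, 11/20] . pi = 0
  [7/20, -3/5, 1/20] . pi = 0
  [1, 1, 1] . pi = 1

Solving yields:
  pi_s_1 = 134/353
  pi_s_2 = 89/353
  pi_s_3 = 130/353

Verification (pi * P):
  134/353*2/5 + 89/353*1/10 + 130/353*11/20 = 134/353 = pi_s_1  (ok)
  134/353*7/20 + 89/353*2/5 + 130/353*1/20 = 89/353 = pi_s_2  (ok)
  134/353*1/4 + 89/353*1/2 + 130/353*2/5 = 130/353 = pi_s_3  (ok)

Answer: 134/353 89/353 130/353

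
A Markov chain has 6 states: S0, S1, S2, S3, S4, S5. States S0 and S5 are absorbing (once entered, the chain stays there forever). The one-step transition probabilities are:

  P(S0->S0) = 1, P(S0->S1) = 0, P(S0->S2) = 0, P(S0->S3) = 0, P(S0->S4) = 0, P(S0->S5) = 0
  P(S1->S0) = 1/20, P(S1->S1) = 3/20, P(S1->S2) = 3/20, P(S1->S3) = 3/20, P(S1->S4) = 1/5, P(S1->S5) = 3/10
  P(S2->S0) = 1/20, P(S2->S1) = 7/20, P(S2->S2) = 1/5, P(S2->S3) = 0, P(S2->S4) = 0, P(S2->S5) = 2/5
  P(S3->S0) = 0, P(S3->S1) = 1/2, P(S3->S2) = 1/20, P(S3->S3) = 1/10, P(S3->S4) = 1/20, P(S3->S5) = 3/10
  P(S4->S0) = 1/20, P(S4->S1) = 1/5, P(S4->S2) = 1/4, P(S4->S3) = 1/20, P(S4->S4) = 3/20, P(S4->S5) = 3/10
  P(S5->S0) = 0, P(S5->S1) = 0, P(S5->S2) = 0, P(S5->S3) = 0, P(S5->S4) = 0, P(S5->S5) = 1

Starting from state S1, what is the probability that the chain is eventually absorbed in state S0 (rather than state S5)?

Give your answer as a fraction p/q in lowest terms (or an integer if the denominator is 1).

Answer: 1485/11989

Derivation:
Let a_i = P(absorbed in S0 | start in state i).
Boundary conditions: a_S0 = 1, a_S5 = 0.
For each transient state i, a_i = sum_j P(i->j) * a_j:
  a_S1 = 1/20*a_S0 + 3/20*a_S1 + 3/20*a_S2 + 3/20*a_S3 + 1/5*a_S4 + 3/10*a_S5
  a_S2 = 1/20*a_S0 + 7/20*a_S1 + 1/5*a_S2 + 0*a_S3 + 0*a_S4 + 2/5*a_S5
  a_S3 = 0*a_S0 + 1/2*a_S1 + 1/20*a_S2 + 1/10*a_S3 + 1/20*a_S4 + 3/10*a_S5
  a_S4 = 1/20*a_S0 + 1/5*a_S1 + 1/4*a_S2 + 1/20*a_S3 + 3/20*a_S4 + 3/10*a_S5

Substituting a_S0 = 1 and a_S5 = 0, rearrange to (I - Q) a = r where r[i] = P(i -> S0):
  [17/20, -3/20, -3/20, -1/5] . (a_S1, a_S2, a_S3, a_S4) = 1/20
  [-7/20, 4/5, 0, 0] . (a_S1, a_S2, a_S3, a_S4) = 1/20
  [-1/2, -1/20, 9/10, -1/20] . (a_S1, a_S2, a_S3, a_S4) = 0
  [-1/5, -1/4, -1/20, 17/20] . (a_S1, a_S2, a_S3, a_S4) = 1/20

Solving yields:
  a_S1 = 1485/11989
  a_S2 = 1399/11989
  a_S3 = 4937/59945
  a_S4 = 7621/59945

Starting state is S1, so the absorption probability is a_S1 = 1485/11989.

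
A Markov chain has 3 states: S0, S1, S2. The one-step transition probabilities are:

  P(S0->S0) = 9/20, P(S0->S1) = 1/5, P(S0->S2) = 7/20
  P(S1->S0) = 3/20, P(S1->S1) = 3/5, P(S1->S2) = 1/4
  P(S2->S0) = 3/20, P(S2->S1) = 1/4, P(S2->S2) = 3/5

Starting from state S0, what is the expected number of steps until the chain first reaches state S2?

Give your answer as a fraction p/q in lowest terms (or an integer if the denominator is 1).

Answer: 60/19

Derivation:
Let h_i = expected steps to first reach S2 from state i.
Boundary: h_S2 = 0.
First-step equations for the other states:
  h_S0 = 1 + 9/20*h_S0 + 1/5*h_S1 + 7/20*h_S2
  h_S1 = 1 + 3/20*h_S0 + 3/5*h_S1 + 1/4*h_S2

Substituting h_S2 = 0 and rearranging gives the linear system (I - Q) h = 1:
  [11/20, -1/5] . (h_S0, h_S1) = 1
  [-3/20, 2/5] . (h_S0, h_S1) = 1

Solving yields:
  h_S0 = 60/19
  h_S1 = 70/19

Starting state is S0, so the expected hitting time is h_S0 = 60/19.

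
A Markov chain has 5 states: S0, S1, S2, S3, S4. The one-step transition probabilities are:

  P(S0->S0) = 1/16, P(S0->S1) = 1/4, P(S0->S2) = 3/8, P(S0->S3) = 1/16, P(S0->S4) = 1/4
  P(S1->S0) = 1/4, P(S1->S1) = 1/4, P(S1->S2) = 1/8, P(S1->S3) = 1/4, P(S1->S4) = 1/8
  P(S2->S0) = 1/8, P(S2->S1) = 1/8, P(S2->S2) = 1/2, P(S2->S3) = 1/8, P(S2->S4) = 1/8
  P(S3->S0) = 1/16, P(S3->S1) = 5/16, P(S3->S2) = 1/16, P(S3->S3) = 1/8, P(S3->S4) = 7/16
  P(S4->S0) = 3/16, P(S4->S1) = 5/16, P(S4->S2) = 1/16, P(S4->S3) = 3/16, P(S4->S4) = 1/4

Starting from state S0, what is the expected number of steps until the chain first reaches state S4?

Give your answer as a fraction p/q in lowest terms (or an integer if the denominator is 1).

Let h_i = expected steps to first reach S4 from state i.
Boundary: h_S4 = 0.
First-step equations for the other states:
  h_S0 = 1 + 1/16*h_S0 + 1/4*h_S1 + 3/8*h_S2 + 1/16*h_S3 + 1/4*h_S4
  h_S1 = 1 + 1/4*h_S0 + 1/4*h_S1 + 1/8*h_S2 + 1/4*h_S3 + 1/8*h_S4
  h_S2 = 1 + 1/8*h_S0 + 1/8*h_S1 + 1/2*h_S2 + 1/8*h_S3 + 1/8*h_S4
  h_S3 = 1 + 1/16*h_S0 + 5/16*h_S1 + 1/16*h_S2 + 1/8*h_S3 + 7/16*h_S4

Substituting h_S4 = 0 and rearranging gives the linear system (I - Q) h = 1:
  [15/16, -1/4, -3/8, -1/16] . (h_S0, h_S1, h_S2, h_S3) = 1
  [-1/4, 3/4, -1/8, -1/4] . (h_S0, h_S1, h_S2, h_S3) = 1
  [-1/8, -1/8, 1/2, -1/8] . (h_S0, h_S1, h_S2, h_S3) = 1
  [-1/16, -5/16, -1/16, 7/8] . (h_S0, h_S1, h_S2, h_S3) = 1

Solving yields:
  h_S0 = 13008/2699
  h_S1 = 13672/2699
  h_S2 = 14552/2699
  h_S3 = 9936/2699

Starting state is S0, so the expected hitting time is h_S0 = 13008/2699.

Answer: 13008/2699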